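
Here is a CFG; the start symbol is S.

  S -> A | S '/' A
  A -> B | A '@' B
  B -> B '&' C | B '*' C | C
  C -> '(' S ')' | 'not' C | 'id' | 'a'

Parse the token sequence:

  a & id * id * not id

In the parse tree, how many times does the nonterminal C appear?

5

[S [A [B [B [B [B [C a]] & [C id]] * [C id]] * [C not [C id]]]]]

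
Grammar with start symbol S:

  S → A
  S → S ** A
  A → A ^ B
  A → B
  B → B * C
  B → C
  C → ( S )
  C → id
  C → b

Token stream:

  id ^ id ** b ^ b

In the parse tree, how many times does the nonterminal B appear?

4

[S [S [A [A [B [C id]]] ^ [B [C id]]]] ** [A [A [B [C b]]] ^ [B [C b]]]]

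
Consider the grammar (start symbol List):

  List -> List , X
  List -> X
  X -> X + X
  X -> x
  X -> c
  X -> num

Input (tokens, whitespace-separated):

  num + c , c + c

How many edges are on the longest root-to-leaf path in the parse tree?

4

[List [List [X [X num] + [X c]]] , [X [X c] + [X c]]]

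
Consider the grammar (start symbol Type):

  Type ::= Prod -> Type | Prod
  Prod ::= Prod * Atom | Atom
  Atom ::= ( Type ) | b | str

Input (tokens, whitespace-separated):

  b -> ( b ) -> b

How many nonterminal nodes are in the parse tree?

12

[Type [Prod [Atom b]] -> [Type [Prod [Atom ( [Type [Prod [Atom b]]] )]] -> [Type [Prod [Atom b]]]]]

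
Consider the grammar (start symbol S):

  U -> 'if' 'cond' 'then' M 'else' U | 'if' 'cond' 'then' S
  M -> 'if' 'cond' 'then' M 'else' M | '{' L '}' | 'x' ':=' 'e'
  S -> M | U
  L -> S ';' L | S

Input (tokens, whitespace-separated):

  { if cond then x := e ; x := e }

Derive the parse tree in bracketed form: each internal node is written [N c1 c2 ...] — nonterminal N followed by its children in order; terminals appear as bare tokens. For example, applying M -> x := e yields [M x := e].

[S [M { [L [S [U if cond then [S [M x := e]]]] ; [L [S [M x := e]]]] }]]

S
M
{ L }
{ S ; L }
{ U ; L }
{ if cond then S ; L }
{ if cond then M ; L }
{ if cond then x := e ; L }
{ if cond then x := e ; S }
{ if cond then x := e ; M }
{ if cond then x := e ; x := e }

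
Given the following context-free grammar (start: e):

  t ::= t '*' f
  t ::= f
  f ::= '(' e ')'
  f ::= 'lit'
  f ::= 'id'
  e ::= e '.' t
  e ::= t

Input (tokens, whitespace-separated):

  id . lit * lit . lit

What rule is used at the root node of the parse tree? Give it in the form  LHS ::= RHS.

e ::= e '.' t

[e [e [e [t [f id]]] . [t [t [f lit]] * [f lit]]] . [t [f lit]]]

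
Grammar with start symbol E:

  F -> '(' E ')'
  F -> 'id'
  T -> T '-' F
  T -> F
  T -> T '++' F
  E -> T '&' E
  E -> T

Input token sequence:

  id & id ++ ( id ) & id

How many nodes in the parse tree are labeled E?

[E [T [F id]] & [E [T [T [F id]] ++ [F ( [E [T [F id]]] )]] & [E [T [F id]]]]]

4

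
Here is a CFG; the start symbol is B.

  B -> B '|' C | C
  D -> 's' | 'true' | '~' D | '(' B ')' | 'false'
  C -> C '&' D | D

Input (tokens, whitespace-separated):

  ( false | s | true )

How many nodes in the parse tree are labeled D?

[B [C [D ( [B [B [B [C [D false]]] | [C [D s]]] | [C [D true]]] )]]]

4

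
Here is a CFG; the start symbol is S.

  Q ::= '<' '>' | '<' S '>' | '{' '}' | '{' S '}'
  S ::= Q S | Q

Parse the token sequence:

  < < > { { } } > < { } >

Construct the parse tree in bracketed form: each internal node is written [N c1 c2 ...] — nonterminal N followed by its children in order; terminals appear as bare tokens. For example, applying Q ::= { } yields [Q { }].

S
Q S
< S > S
< Q S > S
< < > S > S
< < > Q > S
< < > { S } > S
< < > { Q } > S
< < > { { } } > S
< < > { { } } > Q
< < > { { } } > < S >
< < > { { } } > < Q >
< < > { { } } > < { } >

[S [Q < [S [Q < >] [S [Q { [S [Q { }]] }]]] >] [S [Q < [S [Q { }]] >]]]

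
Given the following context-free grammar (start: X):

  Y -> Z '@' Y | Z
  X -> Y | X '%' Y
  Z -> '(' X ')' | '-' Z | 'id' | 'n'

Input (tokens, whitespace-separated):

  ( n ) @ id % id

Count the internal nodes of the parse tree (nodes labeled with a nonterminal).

11

[X [X [Y [Z ( [X [Y [Z n]]] )] @ [Y [Z id]]]] % [Y [Z id]]]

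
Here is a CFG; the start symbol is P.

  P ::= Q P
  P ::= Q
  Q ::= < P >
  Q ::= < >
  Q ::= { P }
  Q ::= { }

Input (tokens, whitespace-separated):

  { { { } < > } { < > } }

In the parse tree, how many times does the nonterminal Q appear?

6

[P [Q { [P [Q { [P [Q { }] [P [Q < >]]] }] [P [Q { [P [Q < >]] }]]] }]]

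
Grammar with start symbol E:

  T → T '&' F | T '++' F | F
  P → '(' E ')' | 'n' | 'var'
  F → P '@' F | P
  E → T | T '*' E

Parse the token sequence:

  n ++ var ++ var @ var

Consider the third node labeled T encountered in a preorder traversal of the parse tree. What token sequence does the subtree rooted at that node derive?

[E [T [T [T [F [P n]]] ++ [F [P var]]] ++ [F [P var] @ [F [P var]]]]]

n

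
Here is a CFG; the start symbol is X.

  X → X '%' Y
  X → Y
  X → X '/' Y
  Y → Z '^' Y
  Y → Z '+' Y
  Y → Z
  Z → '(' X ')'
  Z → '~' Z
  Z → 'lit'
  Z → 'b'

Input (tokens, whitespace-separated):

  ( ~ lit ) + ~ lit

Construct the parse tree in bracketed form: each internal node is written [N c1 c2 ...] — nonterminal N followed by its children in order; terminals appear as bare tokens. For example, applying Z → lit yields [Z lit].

X
Y
Z + Y
( X ) + Y
( Y ) + Y
( Z ) + Y
( ~ Z ) + Y
( ~ lit ) + Y
( ~ lit ) + Z
( ~ lit ) + ~ Z
( ~ lit ) + ~ lit

[X [Y [Z ( [X [Y [Z ~ [Z lit]]]] )] + [Y [Z ~ [Z lit]]]]]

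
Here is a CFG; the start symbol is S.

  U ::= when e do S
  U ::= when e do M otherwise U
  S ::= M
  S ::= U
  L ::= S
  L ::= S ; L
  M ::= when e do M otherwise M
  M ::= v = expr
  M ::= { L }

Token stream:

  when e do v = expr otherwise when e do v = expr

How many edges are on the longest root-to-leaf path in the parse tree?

[S [U when e do [M v = expr] otherwise [U when e do [S [M v = expr]]]]]

5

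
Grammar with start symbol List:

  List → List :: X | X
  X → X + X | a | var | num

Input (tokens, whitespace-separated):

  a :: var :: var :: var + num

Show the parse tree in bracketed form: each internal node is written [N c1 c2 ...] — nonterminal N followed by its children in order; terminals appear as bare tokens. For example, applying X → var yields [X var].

List
List :: X
List :: X :: X
List :: X :: X :: X
X :: X :: X :: X
a :: X :: X :: X
a :: var :: X :: X
a :: var :: var :: X
a :: var :: var :: X + X
a :: var :: var :: var + X
a :: var :: var :: var + num

[List [List [List [List [X a]] :: [X var]] :: [X var]] :: [X [X var] + [X num]]]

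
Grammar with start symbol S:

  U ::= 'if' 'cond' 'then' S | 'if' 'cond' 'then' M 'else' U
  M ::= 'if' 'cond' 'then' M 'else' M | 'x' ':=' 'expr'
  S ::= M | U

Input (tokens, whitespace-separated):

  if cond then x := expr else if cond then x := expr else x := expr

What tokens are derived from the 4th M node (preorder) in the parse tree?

x := expr

[S [M if cond then [M x := expr] else [M if cond then [M x := expr] else [M x := expr]]]]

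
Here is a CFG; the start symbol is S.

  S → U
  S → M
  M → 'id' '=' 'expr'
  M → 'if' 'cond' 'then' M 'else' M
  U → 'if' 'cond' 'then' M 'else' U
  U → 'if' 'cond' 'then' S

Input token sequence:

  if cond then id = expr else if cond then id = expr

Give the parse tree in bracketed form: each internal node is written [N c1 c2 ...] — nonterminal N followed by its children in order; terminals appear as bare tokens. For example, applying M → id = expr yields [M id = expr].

S
U
if cond then M else U
if cond then id = expr else U
if cond then id = expr else if cond then S
if cond then id = expr else if cond then M
if cond then id = expr else if cond then id = expr

[S [U if cond then [M id = expr] else [U if cond then [S [M id = expr]]]]]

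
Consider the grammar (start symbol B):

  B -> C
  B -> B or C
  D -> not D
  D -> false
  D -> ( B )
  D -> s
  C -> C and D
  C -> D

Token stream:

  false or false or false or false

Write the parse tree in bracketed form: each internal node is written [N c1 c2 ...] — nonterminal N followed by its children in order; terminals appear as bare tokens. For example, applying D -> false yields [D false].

B
B or C
B or C or C
B or C or C or C
C or C or C or C
D or C or C or C
false or C or C or C
false or D or C or C
false or false or C or C
false or false or D or C
false or false or false or C
false or false or false or D
false or false or false or false

[B [B [B [B [C [D false]]] or [C [D false]]] or [C [D false]]] or [C [D false]]]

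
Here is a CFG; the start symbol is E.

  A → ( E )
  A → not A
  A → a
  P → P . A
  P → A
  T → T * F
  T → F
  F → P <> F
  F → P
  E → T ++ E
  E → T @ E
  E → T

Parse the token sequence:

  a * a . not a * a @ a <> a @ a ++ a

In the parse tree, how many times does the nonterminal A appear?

[E [T [T [T [F [P [A a]]]] * [F [P [P [A a]] . [A not [A a]]]]] * [F [P [A a]]]] @ [E [T [F [P [A a]] <> [F [P [A a]]]]] @ [E [T [F [P [A a]]]] ++ [E [T [F [P [A a]]]]]]]]

9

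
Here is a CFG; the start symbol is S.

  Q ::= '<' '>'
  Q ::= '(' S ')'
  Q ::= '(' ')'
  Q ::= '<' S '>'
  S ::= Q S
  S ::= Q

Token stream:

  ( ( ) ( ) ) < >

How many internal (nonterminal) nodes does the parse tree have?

8

[S [Q ( [S [Q ( )] [S [Q ( )]]] )] [S [Q < >]]]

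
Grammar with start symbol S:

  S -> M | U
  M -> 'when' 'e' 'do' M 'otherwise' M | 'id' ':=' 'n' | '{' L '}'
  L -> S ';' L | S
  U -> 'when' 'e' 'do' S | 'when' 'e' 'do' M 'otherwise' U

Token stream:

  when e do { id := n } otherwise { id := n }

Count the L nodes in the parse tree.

[S [M when e do [M { [L [S [M id := n]]] }] otherwise [M { [L [S [M id := n]]] }]]]

2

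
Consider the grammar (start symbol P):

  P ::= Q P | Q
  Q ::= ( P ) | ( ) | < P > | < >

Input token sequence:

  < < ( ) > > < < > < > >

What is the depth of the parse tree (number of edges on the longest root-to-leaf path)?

[P [Q < [P [Q < [P [Q ( )]] >]] >] [P [Q < [P [Q < >] [P [Q < >]]] >]]]

6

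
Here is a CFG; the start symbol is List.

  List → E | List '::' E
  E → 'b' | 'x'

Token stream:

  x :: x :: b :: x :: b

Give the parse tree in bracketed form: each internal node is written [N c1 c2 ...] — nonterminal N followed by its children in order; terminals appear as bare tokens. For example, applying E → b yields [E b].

List
List :: E
List :: E :: E
List :: E :: E :: E
List :: E :: E :: E :: E
E :: E :: E :: E :: E
x :: E :: E :: E :: E
x :: x :: E :: E :: E
x :: x :: b :: E :: E
x :: x :: b :: x :: E
x :: x :: b :: x :: b

[List [List [List [List [List [E x]] :: [E x]] :: [E b]] :: [E x]] :: [E b]]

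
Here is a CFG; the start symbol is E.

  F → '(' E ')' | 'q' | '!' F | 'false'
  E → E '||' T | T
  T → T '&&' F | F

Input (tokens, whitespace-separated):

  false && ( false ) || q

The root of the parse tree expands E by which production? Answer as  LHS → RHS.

[E [E [T [T [F false]] && [F ( [E [T [F false]]] )]]] || [T [F q]]]

E → E '||' T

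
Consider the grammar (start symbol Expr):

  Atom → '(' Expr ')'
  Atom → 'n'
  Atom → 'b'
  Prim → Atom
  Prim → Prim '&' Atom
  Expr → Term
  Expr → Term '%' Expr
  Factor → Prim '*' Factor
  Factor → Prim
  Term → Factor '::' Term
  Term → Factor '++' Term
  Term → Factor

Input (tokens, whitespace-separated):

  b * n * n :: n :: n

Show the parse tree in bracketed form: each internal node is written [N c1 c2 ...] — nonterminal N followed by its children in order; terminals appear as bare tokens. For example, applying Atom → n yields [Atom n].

[Expr [Term [Factor [Prim [Atom b]] * [Factor [Prim [Atom n]] * [Factor [Prim [Atom n]]]]] :: [Term [Factor [Prim [Atom n]]] :: [Term [Factor [Prim [Atom n]]]]]]]

Expr
Term
Factor :: Term
Prim * Factor :: Term
Atom * Factor :: Term
b * Factor :: Term
b * Prim * Factor :: Term
b * Atom * Factor :: Term
b * n * Factor :: Term
b * n * Prim :: Term
b * n * Atom :: Term
b * n * n :: Term
b * n * n :: Factor :: Term
b * n * n :: Prim :: Term
b * n * n :: Atom :: Term
b * n * n :: n :: Term
b * n * n :: n :: Factor
b * n * n :: n :: Prim
b * n * n :: n :: Atom
b * n * n :: n :: n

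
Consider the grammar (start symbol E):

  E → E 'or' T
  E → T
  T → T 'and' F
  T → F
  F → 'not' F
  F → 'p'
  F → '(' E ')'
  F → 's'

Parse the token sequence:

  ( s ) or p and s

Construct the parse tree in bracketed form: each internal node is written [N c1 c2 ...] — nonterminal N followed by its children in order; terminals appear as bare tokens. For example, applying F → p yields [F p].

[E [E [T [F ( [E [T [F s]]] )]]] or [T [T [F p]] and [F s]]]

E
E or T
T or T
F or T
( E ) or T
( T ) or T
( F ) or T
( s ) or T
( s ) or T and F
( s ) or F and F
( s ) or p and F
( s ) or p and s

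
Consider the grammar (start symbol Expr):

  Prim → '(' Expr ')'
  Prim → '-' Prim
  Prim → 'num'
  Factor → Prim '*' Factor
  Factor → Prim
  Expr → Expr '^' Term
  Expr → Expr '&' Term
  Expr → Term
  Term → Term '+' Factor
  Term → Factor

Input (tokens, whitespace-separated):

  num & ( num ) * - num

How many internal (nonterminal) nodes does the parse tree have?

[Expr [Expr [Term [Factor [Prim num]]]] & [Term [Factor [Prim ( [Expr [Term [Factor [Prim num]]]] )] * [Factor [Prim - [Prim num]]]]]]

15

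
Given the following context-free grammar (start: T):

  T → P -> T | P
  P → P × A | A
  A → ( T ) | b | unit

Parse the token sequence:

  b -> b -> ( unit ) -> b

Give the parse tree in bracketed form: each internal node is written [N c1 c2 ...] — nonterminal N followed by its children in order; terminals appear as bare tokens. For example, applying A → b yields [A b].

[T [P [A b]] -> [T [P [A b]] -> [T [P [A ( [T [P [A unit]]] )]] -> [T [P [A b]]]]]]

T
P -> T
A -> T
b -> T
b -> P -> T
b -> A -> T
b -> b -> T
b -> b -> P -> T
b -> b -> A -> T
b -> b -> ( T ) -> T
b -> b -> ( P ) -> T
b -> b -> ( A ) -> T
b -> b -> ( unit ) -> T
b -> b -> ( unit ) -> P
b -> b -> ( unit ) -> A
b -> b -> ( unit ) -> b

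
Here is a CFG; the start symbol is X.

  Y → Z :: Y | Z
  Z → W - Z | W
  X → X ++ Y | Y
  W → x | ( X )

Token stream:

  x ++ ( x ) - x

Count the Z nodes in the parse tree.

[X [X [Y [Z [W x]]]] ++ [Y [Z [W ( [X [Y [Z [W x]]]] )] - [Z [W x]]]]]

4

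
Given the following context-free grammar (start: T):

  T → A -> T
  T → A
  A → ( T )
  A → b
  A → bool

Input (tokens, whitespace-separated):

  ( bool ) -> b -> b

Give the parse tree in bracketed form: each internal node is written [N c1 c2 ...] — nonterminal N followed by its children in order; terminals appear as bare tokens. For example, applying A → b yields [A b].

T
A -> T
( T ) -> T
( A ) -> T
( bool ) -> T
( bool ) -> A -> T
( bool ) -> b -> T
( bool ) -> b -> A
( bool ) -> b -> b

[T [A ( [T [A bool]] )] -> [T [A b] -> [T [A b]]]]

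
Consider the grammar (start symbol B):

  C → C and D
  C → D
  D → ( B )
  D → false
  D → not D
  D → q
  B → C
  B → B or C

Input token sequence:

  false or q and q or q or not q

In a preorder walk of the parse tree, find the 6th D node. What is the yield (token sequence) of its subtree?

q

[B [B [B [B [C [D false]]] or [C [C [D q]] and [D q]]] or [C [D q]]] or [C [D not [D q]]]]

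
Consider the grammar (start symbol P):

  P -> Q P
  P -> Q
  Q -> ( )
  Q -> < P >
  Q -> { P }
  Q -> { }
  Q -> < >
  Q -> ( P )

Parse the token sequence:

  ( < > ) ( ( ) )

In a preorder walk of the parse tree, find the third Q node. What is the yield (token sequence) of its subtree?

( ( ) )

[P [Q ( [P [Q < >]] )] [P [Q ( [P [Q ( )]] )]]]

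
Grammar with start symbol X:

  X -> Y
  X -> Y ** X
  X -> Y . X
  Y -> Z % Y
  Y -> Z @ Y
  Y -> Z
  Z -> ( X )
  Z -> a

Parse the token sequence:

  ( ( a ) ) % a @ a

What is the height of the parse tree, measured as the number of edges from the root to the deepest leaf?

9

[X [Y [Z ( [X [Y [Z ( [X [Y [Z a]]] )]]] )] % [Y [Z a] @ [Y [Z a]]]]]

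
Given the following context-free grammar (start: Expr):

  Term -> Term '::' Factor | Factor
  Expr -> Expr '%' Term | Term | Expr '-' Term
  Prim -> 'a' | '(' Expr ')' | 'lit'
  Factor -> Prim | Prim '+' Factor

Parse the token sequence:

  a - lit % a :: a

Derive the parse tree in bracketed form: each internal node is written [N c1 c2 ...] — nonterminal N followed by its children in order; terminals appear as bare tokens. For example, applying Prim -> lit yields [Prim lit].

Expr
Expr % Term
Expr - Term % Term
Term - Term % Term
Factor - Term % Term
Prim - Term % Term
a - Term % Term
a - Factor % Term
a - Prim % Term
a - lit % Term
a - lit % Term :: Factor
a - lit % Factor :: Factor
a - lit % Prim :: Factor
a - lit % a :: Factor
a - lit % a :: Prim
a - lit % a :: a

[Expr [Expr [Expr [Term [Factor [Prim a]]]] - [Term [Factor [Prim lit]]]] % [Term [Term [Factor [Prim a]]] :: [Factor [Prim a]]]]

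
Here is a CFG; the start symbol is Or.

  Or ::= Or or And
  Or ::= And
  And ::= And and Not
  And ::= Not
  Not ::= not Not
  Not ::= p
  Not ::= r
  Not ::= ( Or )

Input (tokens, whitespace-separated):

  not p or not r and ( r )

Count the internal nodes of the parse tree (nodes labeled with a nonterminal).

[Or [Or [And [Not not [Not p]]]] or [And [And [Not not [Not r]]] and [Not ( [Or [And [Not r]]] )]]]

13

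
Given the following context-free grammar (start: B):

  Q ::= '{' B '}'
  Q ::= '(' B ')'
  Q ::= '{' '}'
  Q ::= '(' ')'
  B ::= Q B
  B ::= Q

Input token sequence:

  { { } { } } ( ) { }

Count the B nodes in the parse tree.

5

[B [Q { [B [Q { }] [B [Q { }]]] }] [B [Q ( )] [B [Q { }]]]]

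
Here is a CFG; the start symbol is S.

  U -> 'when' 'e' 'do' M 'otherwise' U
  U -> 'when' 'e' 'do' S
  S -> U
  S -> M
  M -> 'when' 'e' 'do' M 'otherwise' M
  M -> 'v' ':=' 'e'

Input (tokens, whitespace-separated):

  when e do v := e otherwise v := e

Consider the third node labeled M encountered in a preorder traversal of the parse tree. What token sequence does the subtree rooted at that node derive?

v := e

[S [M when e do [M v := e] otherwise [M v := e]]]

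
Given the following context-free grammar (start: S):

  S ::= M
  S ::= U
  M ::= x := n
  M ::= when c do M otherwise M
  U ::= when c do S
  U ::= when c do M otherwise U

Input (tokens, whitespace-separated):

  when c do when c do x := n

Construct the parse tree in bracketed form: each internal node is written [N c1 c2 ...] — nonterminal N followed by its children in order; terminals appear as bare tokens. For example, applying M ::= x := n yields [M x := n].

S
U
when c do S
when c do U
when c do when c do S
when c do when c do M
when c do when c do x := n

[S [U when c do [S [U when c do [S [M x := n]]]]]]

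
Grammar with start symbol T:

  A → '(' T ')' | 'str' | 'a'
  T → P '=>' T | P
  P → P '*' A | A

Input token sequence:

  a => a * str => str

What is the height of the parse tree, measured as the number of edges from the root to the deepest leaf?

5

[T [P [A a]] => [T [P [P [A a]] * [A str]] => [T [P [A str]]]]]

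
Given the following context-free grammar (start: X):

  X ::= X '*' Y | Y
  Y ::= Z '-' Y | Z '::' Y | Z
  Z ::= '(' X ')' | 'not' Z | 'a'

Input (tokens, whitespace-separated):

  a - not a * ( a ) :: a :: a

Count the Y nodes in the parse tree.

6

[X [X [Y [Z a] - [Y [Z not [Z a]]]]] * [Y [Z ( [X [Y [Z a]]] )] :: [Y [Z a] :: [Y [Z a]]]]]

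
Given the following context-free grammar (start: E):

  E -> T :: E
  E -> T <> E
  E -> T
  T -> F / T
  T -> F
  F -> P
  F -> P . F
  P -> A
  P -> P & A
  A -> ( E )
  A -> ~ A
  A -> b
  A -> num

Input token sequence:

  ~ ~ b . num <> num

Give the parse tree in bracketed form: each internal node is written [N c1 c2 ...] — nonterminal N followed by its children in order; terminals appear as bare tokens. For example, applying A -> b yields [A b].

[E [T [F [P [A ~ [A ~ [A b]]]] . [F [P [A num]]]]] <> [E [T [F [P [A num]]]]]]

E
T <> E
F <> E
P . F <> E
A . F <> E
~ A . F <> E
~ ~ A . F <> E
~ ~ b . F <> E
~ ~ b . P <> E
~ ~ b . A <> E
~ ~ b . num <> E
~ ~ b . num <> T
~ ~ b . num <> F
~ ~ b . num <> P
~ ~ b . num <> A
~ ~ b . num <> num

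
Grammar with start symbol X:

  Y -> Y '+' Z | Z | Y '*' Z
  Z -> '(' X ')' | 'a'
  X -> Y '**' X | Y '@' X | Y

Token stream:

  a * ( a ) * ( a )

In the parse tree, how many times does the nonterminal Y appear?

5

[X [Y [Y [Y [Z a]] * [Z ( [X [Y [Z a]]] )]] * [Z ( [X [Y [Z a]]] )]]]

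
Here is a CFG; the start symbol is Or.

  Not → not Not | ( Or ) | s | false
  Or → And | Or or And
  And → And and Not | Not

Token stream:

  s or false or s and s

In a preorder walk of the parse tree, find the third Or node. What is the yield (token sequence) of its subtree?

s

[Or [Or [Or [And [Not s]]] or [And [Not false]]] or [And [And [Not s]] and [Not s]]]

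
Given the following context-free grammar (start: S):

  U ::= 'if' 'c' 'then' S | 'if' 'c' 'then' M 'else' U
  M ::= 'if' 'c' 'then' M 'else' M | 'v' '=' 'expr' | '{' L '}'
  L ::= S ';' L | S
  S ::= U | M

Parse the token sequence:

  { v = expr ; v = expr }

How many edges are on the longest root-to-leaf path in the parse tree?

6

[S [M { [L [S [M v = expr]] ; [L [S [M v = expr]]]] }]]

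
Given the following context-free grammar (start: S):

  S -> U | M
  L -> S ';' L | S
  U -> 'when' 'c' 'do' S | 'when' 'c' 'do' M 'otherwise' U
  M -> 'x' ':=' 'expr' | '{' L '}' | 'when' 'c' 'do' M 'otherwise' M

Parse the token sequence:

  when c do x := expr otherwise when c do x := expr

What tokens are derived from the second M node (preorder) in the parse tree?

[S [U when c do [M x := expr] otherwise [U when c do [S [M x := expr]]]]]

x := expr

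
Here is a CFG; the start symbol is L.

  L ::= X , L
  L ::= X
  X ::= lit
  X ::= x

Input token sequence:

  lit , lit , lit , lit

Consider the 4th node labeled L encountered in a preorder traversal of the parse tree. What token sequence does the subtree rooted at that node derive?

[L [X lit] , [L [X lit] , [L [X lit] , [L [X lit]]]]]

lit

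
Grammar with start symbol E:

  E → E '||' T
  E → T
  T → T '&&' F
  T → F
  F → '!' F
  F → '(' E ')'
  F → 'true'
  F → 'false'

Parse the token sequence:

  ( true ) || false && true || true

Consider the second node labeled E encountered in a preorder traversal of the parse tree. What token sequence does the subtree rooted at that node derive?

[E [E [E [T [F ( [E [T [F true]]] )]]] || [T [T [F false]] && [F true]]] || [T [F true]]]

( true ) || false && true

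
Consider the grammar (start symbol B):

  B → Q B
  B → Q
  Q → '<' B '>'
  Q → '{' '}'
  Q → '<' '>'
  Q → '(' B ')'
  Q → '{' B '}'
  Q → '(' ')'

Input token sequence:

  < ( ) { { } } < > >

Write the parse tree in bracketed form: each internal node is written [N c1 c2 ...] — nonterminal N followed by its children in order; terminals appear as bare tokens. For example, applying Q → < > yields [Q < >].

[B [Q < [B [Q ( )] [B [Q { [B [Q { }]] }] [B [Q < >]]]] >]]

B
Q
< B >
< Q B >
< ( ) B >
< ( ) Q B >
< ( ) { B } B >
< ( ) { Q } B >
< ( ) { { } } B >
< ( ) { { } } Q >
< ( ) { { } } < > >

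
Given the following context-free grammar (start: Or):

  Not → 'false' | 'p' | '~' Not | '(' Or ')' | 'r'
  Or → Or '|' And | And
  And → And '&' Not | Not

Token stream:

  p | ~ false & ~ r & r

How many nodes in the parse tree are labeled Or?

2

[Or [Or [And [Not p]]] | [And [And [And [Not ~ [Not false]]] & [Not ~ [Not r]]] & [Not r]]]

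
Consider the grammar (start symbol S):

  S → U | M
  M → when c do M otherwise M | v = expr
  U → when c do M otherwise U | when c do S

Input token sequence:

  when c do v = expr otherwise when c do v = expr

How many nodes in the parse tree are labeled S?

2

[S [U when c do [M v = expr] otherwise [U when c do [S [M v = expr]]]]]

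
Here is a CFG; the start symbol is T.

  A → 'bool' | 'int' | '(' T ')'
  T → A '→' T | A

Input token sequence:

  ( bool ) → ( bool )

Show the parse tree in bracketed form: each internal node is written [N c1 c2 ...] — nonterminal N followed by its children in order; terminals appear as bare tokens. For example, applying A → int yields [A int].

[T [A ( [T [A bool]] )] → [T [A ( [T [A bool]] )]]]

T
A → T
( T ) → T
( A ) → T
( bool ) → T
( bool ) → A
( bool ) → ( T )
( bool ) → ( A )
( bool ) → ( bool )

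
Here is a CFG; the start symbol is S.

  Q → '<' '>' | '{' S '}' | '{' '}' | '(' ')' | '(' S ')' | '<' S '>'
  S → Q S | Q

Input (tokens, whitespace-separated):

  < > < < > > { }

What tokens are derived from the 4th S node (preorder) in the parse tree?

{ }

[S [Q < >] [S [Q < [S [Q < >]] >] [S [Q { }]]]]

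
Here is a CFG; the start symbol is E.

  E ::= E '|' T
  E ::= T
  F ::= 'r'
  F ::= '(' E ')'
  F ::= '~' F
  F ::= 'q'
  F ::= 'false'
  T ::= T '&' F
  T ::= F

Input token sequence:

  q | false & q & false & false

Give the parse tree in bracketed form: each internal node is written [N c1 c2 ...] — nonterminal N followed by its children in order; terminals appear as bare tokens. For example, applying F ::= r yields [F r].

E
E | T
T | T
F | T
q | T
q | T & F
q | T & F & F
q | T & F & F & F
q | F & F & F & F
q | false & F & F & F
q | false & q & F & F
q | false & q & false & F
q | false & q & false & false

[E [E [T [F q]]] | [T [T [T [T [F false]] & [F q]] & [F false]] & [F false]]]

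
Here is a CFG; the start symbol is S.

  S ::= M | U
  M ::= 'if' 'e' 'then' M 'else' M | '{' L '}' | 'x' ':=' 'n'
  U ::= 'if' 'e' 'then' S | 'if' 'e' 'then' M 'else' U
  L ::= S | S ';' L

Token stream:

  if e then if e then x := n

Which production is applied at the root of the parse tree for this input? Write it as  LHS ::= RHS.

S ::= U

[S [U if e then [S [U if e then [S [M x := n]]]]]]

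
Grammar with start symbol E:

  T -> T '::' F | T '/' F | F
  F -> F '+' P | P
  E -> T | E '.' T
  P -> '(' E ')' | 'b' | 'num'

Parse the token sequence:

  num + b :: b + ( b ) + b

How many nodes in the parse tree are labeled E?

[E [T [T [F [F [P num]] + [P b]]] :: [F [F [F [P b]] + [P ( [E [T [F [P b]]]] )]] + [P b]]]]

2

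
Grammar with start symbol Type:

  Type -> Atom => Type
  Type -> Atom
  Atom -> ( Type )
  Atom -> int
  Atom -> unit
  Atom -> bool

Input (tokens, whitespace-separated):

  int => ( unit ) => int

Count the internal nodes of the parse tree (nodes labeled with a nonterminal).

[Type [Atom int] => [Type [Atom ( [Type [Atom unit]] )] => [Type [Atom int]]]]

8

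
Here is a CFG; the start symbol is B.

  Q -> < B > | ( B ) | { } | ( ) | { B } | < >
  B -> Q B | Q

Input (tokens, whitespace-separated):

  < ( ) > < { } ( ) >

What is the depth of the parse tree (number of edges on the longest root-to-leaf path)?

[B [Q < [B [Q ( )]] >] [B [Q < [B [Q { }] [B [Q ( )]]] >]]]

6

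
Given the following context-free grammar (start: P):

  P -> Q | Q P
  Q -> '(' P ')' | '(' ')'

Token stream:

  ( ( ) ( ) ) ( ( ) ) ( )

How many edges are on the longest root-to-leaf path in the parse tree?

[P [Q ( [P [Q ( )] [P [Q ( )]]] )] [P [Q ( [P [Q ( )]] )] [P [Q ( )]]]]

5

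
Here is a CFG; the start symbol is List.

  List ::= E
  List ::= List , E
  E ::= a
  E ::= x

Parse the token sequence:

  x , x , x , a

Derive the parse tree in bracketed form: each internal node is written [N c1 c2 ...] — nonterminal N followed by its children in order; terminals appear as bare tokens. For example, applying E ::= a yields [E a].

[List [List [List [List [E x]] , [E x]] , [E x]] , [E a]]

List
List , E
List , E , E
List , E , E , E
E , E , E , E
x , E , E , E
x , x , E , E
x , x , x , E
x , x , x , a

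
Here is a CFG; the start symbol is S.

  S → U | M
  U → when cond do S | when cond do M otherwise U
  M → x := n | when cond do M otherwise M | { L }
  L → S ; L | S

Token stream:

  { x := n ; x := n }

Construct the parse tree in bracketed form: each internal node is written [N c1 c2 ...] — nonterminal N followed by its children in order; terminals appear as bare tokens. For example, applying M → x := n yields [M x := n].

[S [M { [L [S [M x := n]] ; [L [S [M x := n]]]] }]]

S
M
{ L }
{ S ; L }
{ M ; L }
{ x := n ; L }
{ x := n ; S }
{ x := n ; M }
{ x := n ; x := n }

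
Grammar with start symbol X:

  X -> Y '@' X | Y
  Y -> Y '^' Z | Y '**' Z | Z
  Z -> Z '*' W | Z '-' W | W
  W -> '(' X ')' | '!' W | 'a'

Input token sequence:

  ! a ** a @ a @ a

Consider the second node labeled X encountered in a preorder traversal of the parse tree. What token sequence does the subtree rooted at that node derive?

a @ a

[X [Y [Y [Z [W ! [W a]]]] ** [Z [W a]]] @ [X [Y [Z [W a]]] @ [X [Y [Z [W a]]]]]]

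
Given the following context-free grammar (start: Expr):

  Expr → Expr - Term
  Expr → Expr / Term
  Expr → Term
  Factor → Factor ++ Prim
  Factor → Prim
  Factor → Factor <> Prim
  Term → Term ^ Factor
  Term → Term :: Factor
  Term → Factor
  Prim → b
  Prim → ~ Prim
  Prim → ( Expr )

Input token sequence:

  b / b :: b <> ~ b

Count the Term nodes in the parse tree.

[Expr [Expr [Term [Factor [Prim b]]]] / [Term [Term [Factor [Prim b]]] :: [Factor [Factor [Prim b]] <> [Prim ~ [Prim b]]]]]

3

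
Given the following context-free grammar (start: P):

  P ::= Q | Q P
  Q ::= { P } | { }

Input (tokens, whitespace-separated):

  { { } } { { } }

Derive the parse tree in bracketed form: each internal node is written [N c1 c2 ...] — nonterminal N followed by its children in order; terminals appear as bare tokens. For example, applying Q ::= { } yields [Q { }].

P
Q P
{ P } P
{ Q } P
{ { } } P
{ { } } Q
{ { } } { P }
{ { } } { Q }
{ { } } { { } }

[P [Q { [P [Q { }]] }] [P [Q { [P [Q { }]] }]]]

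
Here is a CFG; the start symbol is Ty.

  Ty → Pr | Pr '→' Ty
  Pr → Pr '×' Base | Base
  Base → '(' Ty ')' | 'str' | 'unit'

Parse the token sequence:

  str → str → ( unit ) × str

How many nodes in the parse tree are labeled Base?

[Ty [Pr [Base str]] → [Ty [Pr [Base str]] → [Ty [Pr [Pr [Base ( [Ty [Pr [Base unit]]] )]] × [Base str]]]]]

5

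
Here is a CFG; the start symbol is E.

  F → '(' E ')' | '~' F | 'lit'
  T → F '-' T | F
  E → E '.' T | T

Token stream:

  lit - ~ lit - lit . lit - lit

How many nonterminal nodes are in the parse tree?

13

[E [E [T [F lit] - [T [F ~ [F lit]] - [T [F lit]]]]] . [T [F lit] - [T [F lit]]]]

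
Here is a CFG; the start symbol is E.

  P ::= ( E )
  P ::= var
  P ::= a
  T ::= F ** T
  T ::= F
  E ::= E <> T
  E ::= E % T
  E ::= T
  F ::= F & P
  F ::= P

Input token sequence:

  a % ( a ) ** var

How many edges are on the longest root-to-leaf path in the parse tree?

8

[E [E [T [F [P a]]]] % [T [F [P ( [E [T [F [P a]]]] )]] ** [T [F [P var]]]]]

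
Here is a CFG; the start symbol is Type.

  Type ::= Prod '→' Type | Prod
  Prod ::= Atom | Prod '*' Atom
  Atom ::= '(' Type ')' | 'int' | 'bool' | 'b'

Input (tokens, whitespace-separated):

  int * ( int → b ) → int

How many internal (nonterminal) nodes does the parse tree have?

14

[Type [Prod [Prod [Atom int]] * [Atom ( [Type [Prod [Atom int]] → [Type [Prod [Atom b]]]] )]] → [Type [Prod [Atom int]]]]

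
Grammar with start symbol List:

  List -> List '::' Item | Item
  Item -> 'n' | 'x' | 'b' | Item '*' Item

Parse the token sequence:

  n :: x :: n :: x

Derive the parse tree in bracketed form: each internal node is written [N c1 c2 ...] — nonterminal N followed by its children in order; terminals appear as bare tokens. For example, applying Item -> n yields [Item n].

[List [List [List [List [Item n]] :: [Item x]] :: [Item n]] :: [Item x]]

List
List :: Item
List :: Item :: Item
List :: Item :: Item :: Item
Item :: Item :: Item :: Item
n :: Item :: Item :: Item
n :: x :: Item :: Item
n :: x :: n :: Item
n :: x :: n :: x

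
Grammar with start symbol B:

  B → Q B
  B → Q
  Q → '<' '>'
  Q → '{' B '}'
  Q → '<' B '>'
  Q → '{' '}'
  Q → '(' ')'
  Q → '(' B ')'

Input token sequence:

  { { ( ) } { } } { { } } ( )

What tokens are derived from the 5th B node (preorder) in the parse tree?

[B [Q { [B [Q { [B [Q ( )]] }] [B [Q { }]]] }] [B [Q { [B [Q { }]] }] [B [Q ( )]]]]

{ { } } ( )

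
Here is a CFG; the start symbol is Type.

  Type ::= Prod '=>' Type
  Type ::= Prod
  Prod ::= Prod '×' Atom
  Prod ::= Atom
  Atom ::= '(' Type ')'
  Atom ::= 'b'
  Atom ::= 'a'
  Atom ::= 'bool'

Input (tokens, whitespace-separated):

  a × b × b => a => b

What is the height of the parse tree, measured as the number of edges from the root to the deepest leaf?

[Type [Prod [Prod [Prod [Atom a]] × [Atom b]] × [Atom b]] => [Type [Prod [Atom a]] => [Type [Prod [Atom b]]]]]

5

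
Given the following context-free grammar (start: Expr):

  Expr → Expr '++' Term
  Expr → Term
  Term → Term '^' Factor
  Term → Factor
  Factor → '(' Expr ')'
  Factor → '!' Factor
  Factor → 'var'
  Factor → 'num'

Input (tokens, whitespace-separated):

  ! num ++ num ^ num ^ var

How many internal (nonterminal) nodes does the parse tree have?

11

[Expr [Expr [Term [Factor ! [Factor num]]]] ++ [Term [Term [Term [Factor num]] ^ [Factor num]] ^ [Factor var]]]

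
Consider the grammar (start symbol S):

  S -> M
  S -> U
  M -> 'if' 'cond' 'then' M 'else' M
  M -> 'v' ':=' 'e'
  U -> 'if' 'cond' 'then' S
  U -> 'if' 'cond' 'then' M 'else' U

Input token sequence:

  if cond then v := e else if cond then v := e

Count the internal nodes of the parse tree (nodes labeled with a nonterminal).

6

[S [U if cond then [M v := e] else [U if cond then [S [M v := e]]]]]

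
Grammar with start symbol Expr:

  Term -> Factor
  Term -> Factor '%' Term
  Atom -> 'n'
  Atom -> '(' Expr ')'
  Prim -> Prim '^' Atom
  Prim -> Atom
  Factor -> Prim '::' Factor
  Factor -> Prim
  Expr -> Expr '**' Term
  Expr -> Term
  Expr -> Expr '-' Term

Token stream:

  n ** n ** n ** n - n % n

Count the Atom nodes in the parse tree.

[Expr [Expr [Expr [Expr [Expr [Term [Factor [Prim [Atom n]]]]] ** [Term [Factor [Prim [Atom n]]]]] ** [Term [Factor [Prim [Atom n]]]]] ** [Term [Factor [Prim [Atom n]]]]] - [Term [Factor [Prim [Atom n]]] % [Term [Factor [Prim [Atom n]]]]]]

6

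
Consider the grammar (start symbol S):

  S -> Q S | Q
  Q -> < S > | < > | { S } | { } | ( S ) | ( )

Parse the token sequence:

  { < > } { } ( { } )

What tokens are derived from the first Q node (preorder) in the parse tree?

[S [Q { [S [Q < >]] }] [S [Q { }] [S [Q ( [S [Q { }]] )]]]]

{ < > }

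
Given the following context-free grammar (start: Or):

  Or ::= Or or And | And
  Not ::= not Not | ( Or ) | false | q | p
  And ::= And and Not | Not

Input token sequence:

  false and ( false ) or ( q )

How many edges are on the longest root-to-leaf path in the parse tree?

[Or [Or [And [And [Not false]] and [Not ( [Or [And [Not false]]] )]]] or [And [Not ( [Or [And [Not q]]] )]]]

7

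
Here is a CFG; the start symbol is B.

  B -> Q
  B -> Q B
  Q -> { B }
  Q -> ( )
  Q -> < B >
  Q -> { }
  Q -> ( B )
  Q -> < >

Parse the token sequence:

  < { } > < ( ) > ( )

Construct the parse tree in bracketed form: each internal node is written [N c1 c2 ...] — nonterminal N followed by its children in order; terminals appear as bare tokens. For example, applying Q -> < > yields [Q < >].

B
Q B
< B > B
< Q > B
< { } > B
< { } > Q B
< { } > < B > B
< { } > < Q > B
< { } > < ( ) > B
< { } > < ( ) > Q
< { } > < ( ) > ( )

[B [Q < [B [Q { }]] >] [B [Q < [B [Q ( )]] >] [B [Q ( )]]]]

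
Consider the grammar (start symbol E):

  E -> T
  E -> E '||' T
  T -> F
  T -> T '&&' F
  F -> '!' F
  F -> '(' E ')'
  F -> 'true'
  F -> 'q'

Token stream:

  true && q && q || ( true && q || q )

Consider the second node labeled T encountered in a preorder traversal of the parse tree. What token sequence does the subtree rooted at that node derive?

[E [E [T [T [T [F true]] && [F q]] && [F q]]] || [T [F ( [E [E [T [T [F true]] && [F q]]] || [T [F q]]] )]]]

true && q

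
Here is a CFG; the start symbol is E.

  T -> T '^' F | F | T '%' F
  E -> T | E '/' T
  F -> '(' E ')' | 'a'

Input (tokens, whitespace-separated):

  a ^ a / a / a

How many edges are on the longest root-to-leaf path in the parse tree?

[E [E [E [T [T [F a]] ^ [F a]]] / [T [F a]]] / [T [F a]]]

6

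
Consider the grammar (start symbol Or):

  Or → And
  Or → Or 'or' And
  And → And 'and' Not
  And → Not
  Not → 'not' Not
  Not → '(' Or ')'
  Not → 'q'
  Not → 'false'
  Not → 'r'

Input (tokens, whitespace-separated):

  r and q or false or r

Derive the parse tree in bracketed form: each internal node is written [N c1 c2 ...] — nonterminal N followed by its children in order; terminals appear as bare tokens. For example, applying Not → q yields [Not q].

[Or [Or [Or [And [And [Not r]] and [Not q]]] or [And [Not false]]] or [And [Not r]]]

Or
Or or And
Or or And or And
And or And or And
And and Not or And or And
Not and Not or And or And
r and Not or And or And
r and q or And or And
r and q or Not or And
r and q or false or And
r and q or false or Not
r and q or false or r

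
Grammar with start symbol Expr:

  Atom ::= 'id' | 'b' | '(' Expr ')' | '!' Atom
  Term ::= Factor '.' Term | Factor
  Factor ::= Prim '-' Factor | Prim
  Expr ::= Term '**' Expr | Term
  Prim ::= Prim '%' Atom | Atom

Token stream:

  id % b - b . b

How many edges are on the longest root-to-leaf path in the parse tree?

6

[Expr [Term [Factor [Prim [Prim [Atom id]] % [Atom b]] - [Factor [Prim [Atom b]]]] . [Term [Factor [Prim [Atom b]]]]]]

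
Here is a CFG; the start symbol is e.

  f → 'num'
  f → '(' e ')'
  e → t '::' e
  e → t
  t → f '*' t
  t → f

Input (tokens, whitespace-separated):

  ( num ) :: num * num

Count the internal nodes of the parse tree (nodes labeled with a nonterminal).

11

[e [t [f ( [e [t [f num]]] )]] :: [e [t [f num] * [t [f num]]]]]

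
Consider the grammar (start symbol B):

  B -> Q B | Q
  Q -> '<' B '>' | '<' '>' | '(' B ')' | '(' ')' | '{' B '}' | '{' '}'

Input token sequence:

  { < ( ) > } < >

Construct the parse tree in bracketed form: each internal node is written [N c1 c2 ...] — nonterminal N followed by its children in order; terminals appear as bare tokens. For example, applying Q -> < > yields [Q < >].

[B [Q { [B [Q < [B [Q ( )]] >]] }] [B [Q < >]]]

B
Q B
{ B } B
{ Q } B
{ < B > } B
{ < Q > } B
{ < ( ) > } B
{ < ( ) > } Q
{ < ( ) > } < >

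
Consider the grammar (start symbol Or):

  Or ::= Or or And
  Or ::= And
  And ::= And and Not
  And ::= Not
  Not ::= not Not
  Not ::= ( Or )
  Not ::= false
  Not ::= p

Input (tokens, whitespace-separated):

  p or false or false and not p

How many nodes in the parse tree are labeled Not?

[Or [Or [Or [And [Not p]]] or [And [Not false]]] or [And [And [Not false]] and [Not not [Not p]]]]

5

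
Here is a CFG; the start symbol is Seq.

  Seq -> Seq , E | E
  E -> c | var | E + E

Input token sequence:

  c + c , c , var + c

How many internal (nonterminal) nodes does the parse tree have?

[Seq [Seq [Seq [E [E c] + [E c]]] , [E c]] , [E [E var] + [E c]]]

10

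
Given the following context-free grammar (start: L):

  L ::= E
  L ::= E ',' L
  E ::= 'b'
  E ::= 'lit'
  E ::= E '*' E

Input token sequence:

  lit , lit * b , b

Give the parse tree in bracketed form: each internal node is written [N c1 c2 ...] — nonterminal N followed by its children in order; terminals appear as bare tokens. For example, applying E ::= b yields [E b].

L
E , L
lit , L
lit , E , L
lit , E * E , L
lit , lit * E , L
lit , lit * b , L
lit , lit * b , E
lit , lit * b , b

[L [E lit] , [L [E [E lit] * [E b]] , [L [E b]]]]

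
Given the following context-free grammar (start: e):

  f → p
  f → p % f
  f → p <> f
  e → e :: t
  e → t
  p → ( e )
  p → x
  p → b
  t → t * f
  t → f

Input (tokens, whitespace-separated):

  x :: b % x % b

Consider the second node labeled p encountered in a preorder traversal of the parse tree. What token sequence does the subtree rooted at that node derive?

b

[e [e [t [f [p x]]]] :: [t [f [p b] % [f [p x] % [f [p b]]]]]]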